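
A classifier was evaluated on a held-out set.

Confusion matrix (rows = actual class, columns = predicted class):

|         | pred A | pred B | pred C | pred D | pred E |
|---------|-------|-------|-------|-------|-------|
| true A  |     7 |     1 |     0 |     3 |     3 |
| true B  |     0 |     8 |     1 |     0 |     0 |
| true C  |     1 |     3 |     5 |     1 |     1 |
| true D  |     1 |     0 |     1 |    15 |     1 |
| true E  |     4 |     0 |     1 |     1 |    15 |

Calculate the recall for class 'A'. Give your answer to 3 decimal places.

Treat 'A' as positive and all other classes as negative.
recall = TP/(TP+FN).
A: TP=7, FN=1+0+3+3=7 → 7/14 = 0.5000

0.500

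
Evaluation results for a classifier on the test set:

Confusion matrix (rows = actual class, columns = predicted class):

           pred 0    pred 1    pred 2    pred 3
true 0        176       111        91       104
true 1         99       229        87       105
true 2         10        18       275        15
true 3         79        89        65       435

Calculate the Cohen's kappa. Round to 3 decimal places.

Observed agreement pₒ = trace/N = 1115/1988 = 0.5609
Expected agreement pₑ = Σ (rowᵢ·colᵢ)/N² = (482·364 + 520·447 + 318·518 + 668·659)/1988² = 0.2563
κ = (pₒ − pₑ)/(1 − pₑ) = (0.5609 − 0.2563)/(1 − 0.2563) = 0.410

0.410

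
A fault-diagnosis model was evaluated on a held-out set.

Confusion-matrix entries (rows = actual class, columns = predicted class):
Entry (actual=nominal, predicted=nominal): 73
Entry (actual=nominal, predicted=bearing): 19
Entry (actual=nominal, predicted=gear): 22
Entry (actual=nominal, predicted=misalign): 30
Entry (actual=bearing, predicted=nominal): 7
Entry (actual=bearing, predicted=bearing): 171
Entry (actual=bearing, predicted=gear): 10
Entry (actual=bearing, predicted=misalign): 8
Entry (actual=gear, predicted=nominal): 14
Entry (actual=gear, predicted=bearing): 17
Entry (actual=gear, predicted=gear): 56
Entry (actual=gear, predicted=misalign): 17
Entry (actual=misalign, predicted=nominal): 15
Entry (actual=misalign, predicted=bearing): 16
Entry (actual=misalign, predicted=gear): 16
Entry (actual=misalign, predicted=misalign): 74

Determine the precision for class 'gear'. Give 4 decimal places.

Treat 'gear' as positive and all other classes as negative.
precision = TP/(TP+FP).
gear: TP=56, FP=22+10+16=48 → 56/104 = 0.53846

0.5385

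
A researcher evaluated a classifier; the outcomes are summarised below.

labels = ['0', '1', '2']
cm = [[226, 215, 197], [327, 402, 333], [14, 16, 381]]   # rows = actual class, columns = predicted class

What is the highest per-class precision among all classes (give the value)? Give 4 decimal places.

0.6351

Per-class precision (TP/(TP+FP)):
  0: TP=226, FP=327+14=341 → 226/567 = 0.39859
  1: TP=402, FP=215+16=231 → 402/633 = 0.63507
  2: TP=381, FP=197+333=530 → 381/911 = 0.41822
Highest is class '1' with precision = 0.6351.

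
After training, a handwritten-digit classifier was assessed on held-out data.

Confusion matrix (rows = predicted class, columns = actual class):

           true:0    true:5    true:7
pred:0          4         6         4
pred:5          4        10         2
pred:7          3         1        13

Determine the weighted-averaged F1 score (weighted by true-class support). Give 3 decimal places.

Per-class F1 score (2·TP/(2·TP+FP+FN)):
  0: TP=4, FP=6+4=10, FN=4+3=7 → 8/25 = 0.3200
  5: TP=10, FP=4+2=6, FN=6+1=7 → 20/33 = 0.6061
  7: TP=13, FP=3+1=4, FN=4+2=6 → 26/36 = 0.7222
Weighted-F1 score = Σ (supportᵢ/N)·F1 scoreᵢ with N=47: (11/47)·0.3200 + (17/47)·0.6061 + (19/47)·0.7222 = 0.586

0.586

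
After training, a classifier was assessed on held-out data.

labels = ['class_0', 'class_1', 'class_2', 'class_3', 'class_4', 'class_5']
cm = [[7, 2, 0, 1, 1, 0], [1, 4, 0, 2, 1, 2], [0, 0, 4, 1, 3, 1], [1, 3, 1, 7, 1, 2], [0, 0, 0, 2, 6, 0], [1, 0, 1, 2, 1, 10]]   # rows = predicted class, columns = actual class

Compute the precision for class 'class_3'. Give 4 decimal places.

precision = TP/(TP+FP).
class_3: TP=7, FP=1+3+1+1+2=8 → 7/15 = 0.46667

0.4667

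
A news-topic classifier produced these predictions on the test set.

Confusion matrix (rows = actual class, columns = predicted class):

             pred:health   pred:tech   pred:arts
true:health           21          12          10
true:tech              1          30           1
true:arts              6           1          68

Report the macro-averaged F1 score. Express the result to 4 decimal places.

0.7582

Per-class F1 score (2·TP/(2·TP+FP+FN)):
  health: TP=21, FP=1+6=7, FN=12+10=22 → 42/71 = 0.59155
  tech: TP=30, FP=12+1=13, FN=1+1=2 → 60/75 = 0.80000
  arts: TP=68, FP=10+1=11, FN=6+1=7 → 136/154 = 0.88312
Macro-F1 score = mean = (0.59155 + 0.80000 + 0.88312) / 3 = 0.7582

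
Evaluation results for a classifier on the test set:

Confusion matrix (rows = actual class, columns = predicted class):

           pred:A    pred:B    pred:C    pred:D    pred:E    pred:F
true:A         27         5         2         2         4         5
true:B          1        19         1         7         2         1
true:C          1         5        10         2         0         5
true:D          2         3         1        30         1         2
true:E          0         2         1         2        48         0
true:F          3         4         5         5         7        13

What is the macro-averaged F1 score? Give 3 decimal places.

0.606

Per-class F1 score (2·TP/(2·TP+FP+FN)):
  A: TP=27, FP=1+1+2+0+3=7, FN=5+2+2+4+5=18 → 54/79 = 0.6835
  B: TP=19, FP=5+5+3+2+4=19, FN=1+1+7+2+1=12 → 38/69 = 0.5507
  C: TP=10, FP=2+1+1+1+5=10, FN=1+5+2+0+5=13 → 20/43 = 0.4651
  D: TP=30, FP=2+7+2+2+5=18, FN=2+3+1+1+2=9 → 60/87 = 0.6897
  E: TP=48, FP=4+2+0+1+7=14, FN=0+2+1+2+0=5 → 96/115 = 0.8348
  F: TP=13, FP=5+1+5+2+0=13, FN=3+4+5+5+7=24 → 26/63 = 0.4127
Macro-F1 score = mean = (0.6835 + 0.5507 + 0.4651 + 0.6897 + 0.8348 + 0.4127) / 6 = 0.606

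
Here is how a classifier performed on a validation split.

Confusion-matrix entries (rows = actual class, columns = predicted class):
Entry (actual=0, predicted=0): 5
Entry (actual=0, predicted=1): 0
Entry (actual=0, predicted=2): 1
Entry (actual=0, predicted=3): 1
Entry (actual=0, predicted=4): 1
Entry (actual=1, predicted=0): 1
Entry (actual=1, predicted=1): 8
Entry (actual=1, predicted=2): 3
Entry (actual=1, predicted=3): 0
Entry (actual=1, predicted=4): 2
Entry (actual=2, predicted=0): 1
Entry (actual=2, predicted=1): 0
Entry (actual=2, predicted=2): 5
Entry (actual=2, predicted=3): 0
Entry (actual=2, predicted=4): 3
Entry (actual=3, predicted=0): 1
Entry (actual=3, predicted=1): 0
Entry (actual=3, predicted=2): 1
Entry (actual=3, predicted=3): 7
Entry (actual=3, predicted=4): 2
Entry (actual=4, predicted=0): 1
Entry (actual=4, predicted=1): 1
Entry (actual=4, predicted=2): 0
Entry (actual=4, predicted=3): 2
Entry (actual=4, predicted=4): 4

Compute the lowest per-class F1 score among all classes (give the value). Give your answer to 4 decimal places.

Per-class F1 score (2·TP/(2·TP+FP+FN)):
  0: TP=5, FP=1+1+1+1=4, FN=0+1+1+1=3 → 10/17 = 0.58824
  1: TP=8, FP=0+0+0+1=1, FN=1+3+0+2=6 → 16/23 = 0.69565
  2: TP=5, FP=1+3+1+0=5, FN=1+0+0+3=4 → 10/19 = 0.52632
  3: TP=7, FP=1+0+0+2=3, FN=1+0+1+2=4 → 14/21 = 0.66667
  4: TP=4, FP=1+2+3+2=8, FN=1+1+0+2=4 → 8/20 = 0.40000
Lowest is class '4' with F1 score = 0.4000.

0.4000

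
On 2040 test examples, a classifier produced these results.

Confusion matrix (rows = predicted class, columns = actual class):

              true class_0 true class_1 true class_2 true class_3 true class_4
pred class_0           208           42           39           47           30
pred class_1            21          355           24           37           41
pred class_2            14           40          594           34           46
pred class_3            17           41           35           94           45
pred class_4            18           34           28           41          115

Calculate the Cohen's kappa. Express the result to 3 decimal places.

0.566

Observed agreement pₒ = trace/N = 1366/2040 = 0.6696
Expected agreement pₑ = Σ (rowᵢ·colᵢ)/N² = (278·366 + 512·478 + 720·728 + 253·232 + 277·236)/2040² = 0.2390
κ = (pₒ − pₑ)/(1 − pₑ) = (0.6696 − 0.2390)/(1 − 0.2390) = 0.566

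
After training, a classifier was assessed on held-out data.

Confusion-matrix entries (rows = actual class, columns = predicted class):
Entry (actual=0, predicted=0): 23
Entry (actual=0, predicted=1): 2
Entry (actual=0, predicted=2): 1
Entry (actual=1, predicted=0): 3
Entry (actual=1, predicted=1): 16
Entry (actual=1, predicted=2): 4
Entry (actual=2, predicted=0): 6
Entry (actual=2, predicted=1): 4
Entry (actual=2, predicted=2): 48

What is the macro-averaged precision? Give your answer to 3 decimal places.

Per-class precision (TP/(TP+FP)):
  0: TP=23, FP=3+6=9 → 23/32 = 0.7188
  1: TP=16, FP=2+4=6 → 16/22 = 0.7273
  2: TP=48, FP=1+4=5 → 48/53 = 0.9057
Macro-precision = mean = (0.7188 + 0.7273 + 0.9057) / 3 = 0.784

0.784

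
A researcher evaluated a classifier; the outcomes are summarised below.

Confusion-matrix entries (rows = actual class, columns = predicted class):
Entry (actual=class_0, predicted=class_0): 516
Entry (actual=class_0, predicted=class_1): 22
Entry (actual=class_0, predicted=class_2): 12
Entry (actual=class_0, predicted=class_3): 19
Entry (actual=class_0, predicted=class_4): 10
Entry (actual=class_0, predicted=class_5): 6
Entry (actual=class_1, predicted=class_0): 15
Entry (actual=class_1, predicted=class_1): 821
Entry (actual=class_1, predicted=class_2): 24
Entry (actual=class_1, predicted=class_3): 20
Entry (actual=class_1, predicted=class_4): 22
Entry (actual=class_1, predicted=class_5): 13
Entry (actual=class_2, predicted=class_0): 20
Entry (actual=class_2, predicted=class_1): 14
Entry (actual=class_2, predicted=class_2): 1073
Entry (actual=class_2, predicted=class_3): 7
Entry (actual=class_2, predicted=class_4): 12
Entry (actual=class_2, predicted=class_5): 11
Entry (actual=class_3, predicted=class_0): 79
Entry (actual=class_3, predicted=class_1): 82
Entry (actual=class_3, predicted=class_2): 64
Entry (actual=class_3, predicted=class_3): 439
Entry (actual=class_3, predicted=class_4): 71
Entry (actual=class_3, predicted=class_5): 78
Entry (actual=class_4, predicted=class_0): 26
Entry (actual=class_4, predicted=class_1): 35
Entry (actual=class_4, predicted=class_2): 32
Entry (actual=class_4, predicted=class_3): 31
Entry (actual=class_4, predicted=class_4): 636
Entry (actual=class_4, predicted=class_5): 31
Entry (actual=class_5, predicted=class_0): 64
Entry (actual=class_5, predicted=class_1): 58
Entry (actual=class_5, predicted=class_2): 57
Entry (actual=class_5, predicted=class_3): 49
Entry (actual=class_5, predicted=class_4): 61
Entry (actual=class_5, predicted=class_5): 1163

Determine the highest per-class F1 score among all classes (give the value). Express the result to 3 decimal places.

Per-class F1 score (2·TP/(2·TP+FP+FN)):
  class_0: TP=516, FP=15+20+79+26+64=204, FN=22+12+19+10+6=69 → 1032/1305 = 0.7908
  class_1: TP=821, FP=22+14+82+35+58=211, FN=15+24+20+22+13=94 → 1642/1947 = 0.8433
  class_2: TP=1073, FP=12+24+64+32+57=189, FN=20+14+7+12+11=64 → 2146/2399 = 0.8945
  class_3: TP=439, FP=19+20+7+31+49=126, FN=79+82+64+71+78=374 → 878/1378 = 0.6372
  class_4: TP=636, FP=10+22+12+71+61=176, FN=26+35+32+31+31=155 → 1272/1603 = 0.7935
  class_5: TP=1163, FP=6+13+11+78+31=139, FN=64+58+57+49+61=289 → 2326/2754 = 0.8446
Highest is class 'class_2' with F1 score = 0.895.

0.895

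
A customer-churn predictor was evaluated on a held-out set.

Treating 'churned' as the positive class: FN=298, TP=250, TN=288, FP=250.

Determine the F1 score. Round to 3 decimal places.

0.477

Precision = TP/(TP+FP) = 250/500 = 0.5000
Recall = TP/(TP+FN) = 250/548 = 0.4562
F1 = 2·TP/(2·TP+FP+FN) = 500/1048 = 0.477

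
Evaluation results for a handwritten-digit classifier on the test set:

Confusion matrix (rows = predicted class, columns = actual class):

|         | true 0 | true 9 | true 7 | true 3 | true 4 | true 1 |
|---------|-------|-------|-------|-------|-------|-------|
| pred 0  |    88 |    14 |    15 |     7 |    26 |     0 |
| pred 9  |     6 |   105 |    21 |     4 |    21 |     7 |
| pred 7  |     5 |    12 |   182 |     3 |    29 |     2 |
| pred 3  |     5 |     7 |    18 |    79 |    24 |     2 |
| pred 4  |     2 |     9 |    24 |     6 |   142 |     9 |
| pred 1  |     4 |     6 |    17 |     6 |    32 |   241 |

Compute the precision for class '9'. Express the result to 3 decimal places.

0.640

Take TP from the diagonal, FP from the rest of the '9' prediction marginal, FN from the rest of the '9' actual marginal.
precision = TP/(TP+FP).
9: TP=105, FP=6+21+4+21+7=59 → 105/164 = 0.6402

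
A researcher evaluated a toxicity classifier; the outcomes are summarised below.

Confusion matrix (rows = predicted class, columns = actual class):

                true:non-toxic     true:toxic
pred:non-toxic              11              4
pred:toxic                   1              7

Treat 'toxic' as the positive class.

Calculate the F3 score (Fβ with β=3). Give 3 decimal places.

Fβ = (1+β²)·TP / ((1+β²)·TP + β²·FN + FP), with β²=9
= 10·7 / (10·7 + 9·4 + 1) = 0.654

0.654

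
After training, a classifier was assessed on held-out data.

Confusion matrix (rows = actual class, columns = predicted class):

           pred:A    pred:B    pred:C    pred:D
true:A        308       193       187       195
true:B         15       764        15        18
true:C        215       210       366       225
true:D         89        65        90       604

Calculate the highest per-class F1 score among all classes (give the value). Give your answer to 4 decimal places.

0.7476

Per-class F1 score (2·TP/(2·TP+FP+FN)):
  A: TP=308, FP=15+215+89=319, FN=193+187+195=575 → 616/1510 = 0.40795
  B: TP=764, FP=193+210+65=468, FN=15+15+18=48 → 1528/2044 = 0.74755
  C: TP=366, FP=187+15+90=292, FN=215+210+225=650 → 732/1674 = 0.43728
  D: TP=604, FP=195+18+225=438, FN=89+65+90=244 → 1208/1890 = 0.63915
Highest is class 'B' with F1 score = 0.7476.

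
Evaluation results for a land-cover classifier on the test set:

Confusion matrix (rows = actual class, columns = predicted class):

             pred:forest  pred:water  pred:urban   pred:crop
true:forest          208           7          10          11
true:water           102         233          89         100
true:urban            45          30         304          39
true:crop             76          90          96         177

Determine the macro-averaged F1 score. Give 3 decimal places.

0.569

Per-class F1 score (2·TP/(2·TP+FP+FN)):
  forest: TP=208, FP=102+45+76=223, FN=7+10+11=28 → 416/667 = 0.6237
  water: TP=233, FP=7+30+90=127, FN=102+89+100=291 → 466/884 = 0.5271
  urban: TP=304, FP=10+89+96=195, FN=45+30+39=114 → 608/917 = 0.6630
  crop: TP=177, FP=11+100+39=150, FN=76+90+96=262 → 354/766 = 0.4621
Macro-F1 score = mean = (0.6237 + 0.5271 + 0.6630 + 0.4621) / 4 = 0.569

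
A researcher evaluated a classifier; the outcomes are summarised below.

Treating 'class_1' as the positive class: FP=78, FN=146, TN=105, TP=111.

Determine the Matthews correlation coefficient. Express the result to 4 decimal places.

MCC = (TP·TN − FP·FN) / √((TP+FP)(TP+FN)(TN+FP)(TN+FN))
Numerator = 111·105 − 78·146 = 267
Denominator = √(189·257·183·251) = √2231103609 = 47234.5595
MCC = 267 / 47234.5595 = 0.0057

0.0057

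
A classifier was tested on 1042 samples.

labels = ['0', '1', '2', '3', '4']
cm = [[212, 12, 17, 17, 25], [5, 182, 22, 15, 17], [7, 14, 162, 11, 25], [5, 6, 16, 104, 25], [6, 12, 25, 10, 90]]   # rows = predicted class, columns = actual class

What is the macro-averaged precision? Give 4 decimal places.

Per-class precision (TP/(TP+FP)):
  0: TP=212, FP=12+17+17+25=71 → 212/283 = 0.74912
  1: TP=182, FP=5+22+15+17=59 → 182/241 = 0.75519
  2: TP=162, FP=7+14+11+25=57 → 162/219 = 0.73973
  3: TP=104, FP=5+6+16+25=52 → 104/156 = 0.66667
  4: TP=90, FP=6+12+25+10=53 → 90/143 = 0.62937
Macro-precision = mean = (0.74912 + 0.75519 + 0.73973 + 0.66667 + 0.62937) / 5 = 0.7080

0.7080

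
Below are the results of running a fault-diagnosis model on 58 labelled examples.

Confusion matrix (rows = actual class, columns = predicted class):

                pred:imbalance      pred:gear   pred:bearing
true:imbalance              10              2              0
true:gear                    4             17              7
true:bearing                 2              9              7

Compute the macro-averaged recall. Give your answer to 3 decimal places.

0.610

Per-class recall (TP/(TP+FN)):
  imbalance: TP=10, FN=2+0=2 → 10/12 = 0.8333
  gear: TP=17, FN=4+7=11 → 17/28 = 0.6071
  bearing: TP=7, FN=2+9=11 → 7/18 = 0.3889
Macro-recall = mean = (0.8333 + 0.6071 + 0.3889) / 3 = 0.610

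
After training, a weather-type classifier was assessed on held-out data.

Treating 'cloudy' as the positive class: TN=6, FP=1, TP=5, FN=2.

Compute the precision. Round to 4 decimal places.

0.8333

Precision = TP/(TP+FP) = 5/(5+1) = 5/6 = 0.8333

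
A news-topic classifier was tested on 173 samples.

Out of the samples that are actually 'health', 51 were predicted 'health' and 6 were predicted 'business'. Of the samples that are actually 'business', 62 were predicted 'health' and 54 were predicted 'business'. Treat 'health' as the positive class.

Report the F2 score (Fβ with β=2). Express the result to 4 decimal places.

Fβ = (1+β²)·TP / ((1+β²)·TP + β²·FN + FP), with β²=4
= 5·51 / (5·51 + 4·6 + 62) = 0.7478

0.7478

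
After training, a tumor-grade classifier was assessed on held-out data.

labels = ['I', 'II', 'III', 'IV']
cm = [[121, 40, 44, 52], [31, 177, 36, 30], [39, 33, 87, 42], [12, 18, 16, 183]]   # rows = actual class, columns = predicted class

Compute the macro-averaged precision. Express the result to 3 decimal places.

0.582

Per-class precision (TP/(TP+FP)):
  I: TP=121, FP=31+39+12=82 → 121/203 = 0.5961
  II: TP=177, FP=40+33+18=91 → 177/268 = 0.6604
  III: TP=87, FP=44+36+16=96 → 87/183 = 0.4754
  IV: TP=183, FP=52+30+42=124 → 183/307 = 0.5961
Macro-precision = mean = (0.5961 + 0.6604 + 0.4754 + 0.5961) / 4 = 0.582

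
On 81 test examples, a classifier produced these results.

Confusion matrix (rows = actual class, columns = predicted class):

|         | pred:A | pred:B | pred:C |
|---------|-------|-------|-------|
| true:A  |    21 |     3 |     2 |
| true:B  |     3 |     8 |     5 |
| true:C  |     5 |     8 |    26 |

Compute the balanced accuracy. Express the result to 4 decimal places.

0.6581

Balanced accuracy = mean of per-class recall.
  A: recall = 21/26 = 0.80769
  B: recall = 8/16 = 0.50000
  C: recall = 26/39 = 0.66667
Mean = (0.80769 + 0.50000 + 0.66667) / 3 = 0.6581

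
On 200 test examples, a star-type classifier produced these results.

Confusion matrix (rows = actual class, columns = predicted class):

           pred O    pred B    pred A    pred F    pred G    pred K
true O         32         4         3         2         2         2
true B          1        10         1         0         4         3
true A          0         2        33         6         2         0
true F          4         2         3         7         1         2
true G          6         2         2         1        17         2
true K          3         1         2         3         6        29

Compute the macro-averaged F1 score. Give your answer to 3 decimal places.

Per-class F1 score (2·TP/(2·TP+FP+FN)):
  O: TP=32, FP=1+0+4+6+3=14, FN=4+3+2+2+2=13 → 64/91 = 0.7033
  B: TP=10, FP=4+2+2+2+1=11, FN=1+1+0+4+3=9 → 20/40 = 0.5000
  A: TP=33, FP=3+1+3+2+2=11, FN=0+2+6+2+0=10 → 66/87 = 0.7586
  F: TP=7, FP=2+0+6+1+3=12, FN=4+2+3+1+2=12 → 14/38 = 0.3684
  G: TP=17, FP=2+4+2+1+6=15, FN=6+2+2+1+2=13 → 34/62 = 0.5484
  K: TP=29, FP=2+3+0+2+2=9, FN=3+1+2+3+6=15 → 58/82 = 0.7073
Macro-F1 score = mean = (0.7033 + 0.5000 + 0.7586 + 0.3684 + 0.5484 + 0.7073) / 6 = 0.598

0.598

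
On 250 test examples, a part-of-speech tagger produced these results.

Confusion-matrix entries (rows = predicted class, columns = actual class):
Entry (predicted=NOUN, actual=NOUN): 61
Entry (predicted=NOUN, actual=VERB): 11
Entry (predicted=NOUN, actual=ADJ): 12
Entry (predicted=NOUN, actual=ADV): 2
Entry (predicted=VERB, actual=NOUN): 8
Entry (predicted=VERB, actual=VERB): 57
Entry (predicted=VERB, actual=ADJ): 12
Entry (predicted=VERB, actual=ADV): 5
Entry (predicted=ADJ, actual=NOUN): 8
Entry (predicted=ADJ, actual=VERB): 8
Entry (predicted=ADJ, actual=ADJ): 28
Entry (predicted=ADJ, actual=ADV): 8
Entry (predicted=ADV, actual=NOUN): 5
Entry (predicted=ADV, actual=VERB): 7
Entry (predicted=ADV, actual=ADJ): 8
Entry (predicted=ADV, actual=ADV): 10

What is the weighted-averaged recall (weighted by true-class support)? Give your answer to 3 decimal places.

Per-class recall (TP/(TP+FN)):
  NOUN: TP=61, FN=8+8+5=21 → 61/82 = 0.7439
  VERB: TP=57, FN=11+8+7=26 → 57/83 = 0.6867
  ADJ: TP=28, FN=12+12+8=32 → 28/60 = 0.4667
  ADV: TP=10, FN=2+5+8=15 → 10/25 = 0.4000
Weighted-recall = Σ (supportᵢ/N)·recallᵢ with N=250: (82/250)·0.7439 + (83/250)·0.6867 + (60/250)·0.4667 + (25/250)·0.4000 = 0.624

0.624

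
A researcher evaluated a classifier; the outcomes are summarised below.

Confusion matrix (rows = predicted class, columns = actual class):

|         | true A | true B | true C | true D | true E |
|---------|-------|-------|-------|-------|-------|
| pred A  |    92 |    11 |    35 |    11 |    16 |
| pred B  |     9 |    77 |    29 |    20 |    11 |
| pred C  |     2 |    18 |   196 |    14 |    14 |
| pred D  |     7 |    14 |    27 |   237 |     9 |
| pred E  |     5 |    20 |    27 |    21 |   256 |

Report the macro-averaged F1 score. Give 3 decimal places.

0.700

Per-class F1 score (2·TP/(2·TP+FP+FN)):
  A: TP=92, FP=11+35+11+16=73, FN=9+2+7+5=23 → 184/280 = 0.6571
  B: TP=77, FP=9+29+20+11=69, FN=11+18+14+20=63 → 154/286 = 0.5385
  C: TP=196, FP=2+18+14+14=48, FN=35+29+27+27=118 → 392/558 = 0.7025
  D: TP=237, FP=7+14+27+9=57, FN=11+20+14+21=66 → 474/597 = 0.7940
  E: TP=256, FP=5+20+27+21=73, FN=16+11+14+9=50 → 512/635 = 0.8063
Macro-F1 score = mean = (0.6571 + 0.5385 + 0.7025 + 0.7940 + 0.8063) / 5 = 0.700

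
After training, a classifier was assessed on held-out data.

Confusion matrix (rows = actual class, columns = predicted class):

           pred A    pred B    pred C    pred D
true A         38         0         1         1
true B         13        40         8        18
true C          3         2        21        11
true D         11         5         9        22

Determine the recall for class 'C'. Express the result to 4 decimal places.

Take TP from the diagonal, FP from the rest of the 'C' prediction marginal, FN from the rest of the 'C' actual marginal.
recall = TP/(TP+FN).
C: TP=21, FN=3+2+11=16 → 21/37 = 0.56757

0.5676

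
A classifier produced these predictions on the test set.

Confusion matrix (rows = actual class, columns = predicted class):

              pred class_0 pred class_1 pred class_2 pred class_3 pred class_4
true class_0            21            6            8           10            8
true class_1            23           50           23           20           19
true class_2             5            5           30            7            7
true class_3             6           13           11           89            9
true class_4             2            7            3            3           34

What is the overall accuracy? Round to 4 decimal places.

0.5346

Accuracy = trace / total = (21+50+30+89+34=224) / 419 = 224/419 = 0.5346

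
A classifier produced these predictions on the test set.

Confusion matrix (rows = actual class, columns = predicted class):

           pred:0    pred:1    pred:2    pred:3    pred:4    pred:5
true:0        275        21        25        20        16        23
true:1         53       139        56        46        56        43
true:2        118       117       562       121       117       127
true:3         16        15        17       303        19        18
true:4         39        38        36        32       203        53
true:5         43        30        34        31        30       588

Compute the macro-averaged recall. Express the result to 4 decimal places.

0.6043

Per-class recall (TP/(TP+FN)):
  0: TP=275, FN=21+25+20+16+23=105 → 275/380 = 0.72368
  1: TP=139, FN=53+56+46+56+43=254 → 139/393 = 0.35369
  2: TP=562, FN=118+117+121+117+127=600 → 562/1162 = 0.48365
  3: TP=303, FN=16+15+17+19+18=85 → 303/388 = 0.78093
  4: TP=203, FN=39+38+36+32+53=198 → 203/401 = 0.50623
  5: TP=588, FN=43+30+34+31+30=168 → 588/756 = 0.77778
Macro-recall = mean = (0.72368 + 0.35369 + 0.48365 + 0.78093 + 0.50623 + 0.77778) / 6 = 0.6043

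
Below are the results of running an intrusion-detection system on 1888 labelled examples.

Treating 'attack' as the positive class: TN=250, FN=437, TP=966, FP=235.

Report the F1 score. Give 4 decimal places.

Precision = TP/(TP+FP) = 966/1201 = 0.8043
Recall = TP/(TP+FN) = 966/1403 = 0.6885
F1 = 2·TP/(2·TP+FP+FN) = 1932/2604 = 0.7419

0.7419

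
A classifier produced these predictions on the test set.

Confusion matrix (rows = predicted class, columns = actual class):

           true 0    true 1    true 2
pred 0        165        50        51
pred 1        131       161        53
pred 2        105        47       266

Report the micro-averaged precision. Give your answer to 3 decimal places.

0.575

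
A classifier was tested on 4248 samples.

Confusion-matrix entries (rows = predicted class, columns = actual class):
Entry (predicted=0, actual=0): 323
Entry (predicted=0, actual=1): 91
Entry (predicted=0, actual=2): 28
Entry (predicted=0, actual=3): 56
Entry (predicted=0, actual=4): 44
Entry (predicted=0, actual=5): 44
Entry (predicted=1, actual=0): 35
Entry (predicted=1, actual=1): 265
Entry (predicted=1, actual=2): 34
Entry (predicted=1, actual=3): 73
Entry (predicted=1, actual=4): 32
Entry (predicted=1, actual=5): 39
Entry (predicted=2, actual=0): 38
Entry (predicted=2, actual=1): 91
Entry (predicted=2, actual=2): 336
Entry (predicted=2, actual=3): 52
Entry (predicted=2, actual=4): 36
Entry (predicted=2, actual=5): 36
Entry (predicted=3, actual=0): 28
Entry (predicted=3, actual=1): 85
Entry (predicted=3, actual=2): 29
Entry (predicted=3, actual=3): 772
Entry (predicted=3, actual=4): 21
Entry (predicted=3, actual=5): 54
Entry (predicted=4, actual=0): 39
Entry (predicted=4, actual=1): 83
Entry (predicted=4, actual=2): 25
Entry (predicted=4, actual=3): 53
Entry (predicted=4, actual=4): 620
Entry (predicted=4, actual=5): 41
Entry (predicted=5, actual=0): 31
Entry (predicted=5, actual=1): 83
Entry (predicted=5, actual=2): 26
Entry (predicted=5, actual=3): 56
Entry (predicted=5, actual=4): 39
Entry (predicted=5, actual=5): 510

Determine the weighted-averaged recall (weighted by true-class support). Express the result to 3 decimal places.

Per-class recall (TP/(TP+FN)):
  0: TP=323, FN=35+38+28+39+31=171 → 323/494 = 0.6538
  1: TP=265, FN=91+91+85+83+83=433 → 265/698 = 0.3797
  2: TP=336, FN=28+34+29+25+26=142 → 336/478 = 0.7029
  3: TP=772, FN=56+73+52+53+56=290 → 772/1062 = 0.7269
  4: TP=620, FN=44+32+36+21+39=172 → 620/792 = 0.7828
  5: TP=510, FN=44+39+36+54+41=214 → 510/724 = 0.7044
Weighted-recall = Σ (supportᵢ/N)·recallᵢ with N=4248: (494/4248)·0.6538 + (698/4248)·0.3797 + (478/4248)·0.7029 + (1062/4248)·0.7269 + (792/4248)·0.7828 + (724/4248)·0.7044 = 0.665

0.665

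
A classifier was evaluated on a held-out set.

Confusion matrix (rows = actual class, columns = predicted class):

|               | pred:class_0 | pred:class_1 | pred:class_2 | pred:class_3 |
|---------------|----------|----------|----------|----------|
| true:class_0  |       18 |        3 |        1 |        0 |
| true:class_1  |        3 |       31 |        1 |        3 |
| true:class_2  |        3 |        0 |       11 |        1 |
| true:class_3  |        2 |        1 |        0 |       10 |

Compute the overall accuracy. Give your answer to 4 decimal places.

0.7955

Accuracy = trace / total = (18+31+11+10=70) / 88 = 70/88 = 0.7955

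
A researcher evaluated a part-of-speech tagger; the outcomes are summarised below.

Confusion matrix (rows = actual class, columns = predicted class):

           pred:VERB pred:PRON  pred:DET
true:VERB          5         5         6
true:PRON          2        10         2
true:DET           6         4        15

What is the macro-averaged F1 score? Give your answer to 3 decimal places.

0.525

Per-class F1 score (2·TP/(2·TP+FP+FN)):
  VERB: TP=5, FP=2+6=8, FN=5+6=11 → 10/29 = 0.3448
  PRON: TP=10, FP=5+4=9, FN=2+2=4 → 20/33 = 0.6061
  DET: TP=15, FP=6+2=8, FN=6+4=10 → 30/48 = 0.6250
Macro-F1 score = mean = (0.3448 + 0.6061 + 0.6250) / 3 = 0.525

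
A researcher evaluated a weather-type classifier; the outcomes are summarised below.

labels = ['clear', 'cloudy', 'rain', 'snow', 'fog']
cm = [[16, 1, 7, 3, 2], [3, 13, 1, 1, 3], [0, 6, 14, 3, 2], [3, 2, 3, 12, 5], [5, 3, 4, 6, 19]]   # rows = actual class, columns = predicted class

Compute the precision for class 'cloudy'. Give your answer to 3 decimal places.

precision = TP/(TP+FP).
cloudy: TP=13, FP=1+6+2+3=12 → 13/25 = 0.5200

0.520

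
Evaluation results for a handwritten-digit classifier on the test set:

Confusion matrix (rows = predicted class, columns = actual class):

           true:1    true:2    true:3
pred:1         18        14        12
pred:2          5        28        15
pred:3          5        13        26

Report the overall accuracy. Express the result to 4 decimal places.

0.5294

Accuracy = trace / total = (18+28+26=72) / 136 = 72/136 = 0.5294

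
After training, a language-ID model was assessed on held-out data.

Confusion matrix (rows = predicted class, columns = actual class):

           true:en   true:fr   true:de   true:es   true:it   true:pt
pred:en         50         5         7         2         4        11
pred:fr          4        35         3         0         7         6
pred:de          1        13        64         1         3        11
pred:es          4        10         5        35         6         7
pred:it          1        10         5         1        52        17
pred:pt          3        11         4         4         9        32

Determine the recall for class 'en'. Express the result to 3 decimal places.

0.794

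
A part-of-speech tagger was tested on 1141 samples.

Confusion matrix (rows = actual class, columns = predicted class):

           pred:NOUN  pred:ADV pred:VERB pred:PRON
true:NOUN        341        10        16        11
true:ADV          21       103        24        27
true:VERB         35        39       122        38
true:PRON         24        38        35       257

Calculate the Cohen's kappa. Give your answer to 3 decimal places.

0.616

Observed agreement pₒ = trace/N = 823/1141 = 0.7213
Expected agreement pₑ = Σ (rowᵢ·colᵢ)/N² = (378·421 + 175·190 + 234·197 + 354·333)/1141² = 0.2737
κ = (pₒ − pₑ)/(1 − pₑ) = (0.7213 − 0.2737)/(1 − 0.2737) = 0.616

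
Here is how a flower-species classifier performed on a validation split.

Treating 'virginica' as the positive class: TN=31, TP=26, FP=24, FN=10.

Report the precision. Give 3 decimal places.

Precision = TP/(TP+FP) = 26/(26+24) = 26/50 = 0.520

0.520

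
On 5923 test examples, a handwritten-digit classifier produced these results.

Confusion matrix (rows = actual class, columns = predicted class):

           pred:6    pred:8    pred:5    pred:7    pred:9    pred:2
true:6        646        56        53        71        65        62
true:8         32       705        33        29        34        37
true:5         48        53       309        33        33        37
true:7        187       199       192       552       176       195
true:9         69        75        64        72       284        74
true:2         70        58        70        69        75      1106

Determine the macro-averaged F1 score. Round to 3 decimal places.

Per-class F1 score (2·TP/(2·TP+FP+FN)):
  6: TP=646, FP=32+48+187+69+70=406, FN=56+53+71+65+62=307 → 1292/2005 = 0.6444
  8: TP=705, FP=56+53+199+75+58=441, FN=32+33+29+34+37=165 → 1410/2016 = 0.6994
  5: TP=309, FP=53+33+192+64+70=412, FN=48+53+33+33+37=204 → 618/1234 = 0.5008
  7: TP=552, FP=71+29+33+72+69=274, FN=187+199+192+176+195=949 → 1104/2327 = 0.4744
  9: TP=284, FP=65+34+33+176+75=383, FN=69+75+64+72+74=354 → 568/1305 = 0.4352
  2: TP=1106, FP=62+37+37+195+74=405, FN=70+58+70+69+75=342 → 2212/2959 = 0.7475
Macro-F1 score = mean = (0.6444 + 0.6994 + 0.5008 + 0.4744 + 0.4352 + 0.7475) / 6 = 0.584

0.584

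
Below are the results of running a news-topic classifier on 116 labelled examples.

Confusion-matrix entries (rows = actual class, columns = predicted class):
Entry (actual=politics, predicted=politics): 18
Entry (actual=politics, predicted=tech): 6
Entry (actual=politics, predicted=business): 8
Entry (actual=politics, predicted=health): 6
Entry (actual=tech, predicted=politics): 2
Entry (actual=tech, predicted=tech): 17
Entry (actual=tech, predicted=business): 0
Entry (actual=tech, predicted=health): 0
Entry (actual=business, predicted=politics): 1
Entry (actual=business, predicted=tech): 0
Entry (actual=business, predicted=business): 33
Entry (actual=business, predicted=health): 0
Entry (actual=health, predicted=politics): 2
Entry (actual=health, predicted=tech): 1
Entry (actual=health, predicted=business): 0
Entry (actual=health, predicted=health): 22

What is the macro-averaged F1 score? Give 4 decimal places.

Per-class F1 score (2·TP/(2·TP+FP+FN)):
  politics: TP=18, FP=2+1+2=5, FN=6+8+6=20 → 36/61 = 0.59016
  tech: TP=17, FP=6+0+1=7, FN=2+0+0=2 → 34/43 = 0.79070
  business: TP=33, FP=8+0+0=8, FN=1+0+0=1 → 66/75 = 0.88000
  health: TP=22, FP=6+0+0=6, FN=2+1+0=3 → 44/53 = 0.83019
Macro-F1 score = mean = (0.59016 + 0.79070 + 0.88000 + 0.83019) / 4 = 0.7728

0.7728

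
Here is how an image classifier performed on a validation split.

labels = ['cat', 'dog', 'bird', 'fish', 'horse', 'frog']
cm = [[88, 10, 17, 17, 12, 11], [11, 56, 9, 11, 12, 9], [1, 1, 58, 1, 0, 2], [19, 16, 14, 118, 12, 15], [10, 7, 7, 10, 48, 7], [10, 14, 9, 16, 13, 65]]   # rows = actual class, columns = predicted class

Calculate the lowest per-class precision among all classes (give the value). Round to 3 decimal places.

0.495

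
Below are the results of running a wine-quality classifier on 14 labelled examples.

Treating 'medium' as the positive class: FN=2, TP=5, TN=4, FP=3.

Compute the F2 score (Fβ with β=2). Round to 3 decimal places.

Fβ = (1+β²)·TP / ((1+β²)·TP + β²·FN + FP), with β²=4
= 5·5 / (5·5 + 4·2 + 3) = 0.694

0.694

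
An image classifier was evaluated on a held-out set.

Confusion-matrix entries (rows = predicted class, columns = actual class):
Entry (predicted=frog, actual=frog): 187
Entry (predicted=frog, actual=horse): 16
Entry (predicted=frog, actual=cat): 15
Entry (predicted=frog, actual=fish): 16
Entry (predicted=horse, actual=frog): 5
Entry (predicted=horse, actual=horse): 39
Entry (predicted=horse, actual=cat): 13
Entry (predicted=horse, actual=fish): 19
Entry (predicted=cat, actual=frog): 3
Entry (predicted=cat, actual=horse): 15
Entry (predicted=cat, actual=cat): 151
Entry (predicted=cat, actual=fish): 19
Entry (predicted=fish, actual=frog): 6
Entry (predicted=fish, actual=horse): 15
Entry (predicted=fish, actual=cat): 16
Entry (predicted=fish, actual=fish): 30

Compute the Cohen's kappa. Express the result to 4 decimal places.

Observed agreement pₒ = trace/N = 407/565 = 0.72035
Expected agreement pₑ = Σ (rowᵢ·colᵢ)/N² = (201·234 + 85·76 + 195·188 + 84·67)/565² = 0.30005
κ = (pₒ − pₑ)/(1 − pₑ) = (0.72035 − 0.30005)/(1 − 0.30005) = 0.6005

0.6005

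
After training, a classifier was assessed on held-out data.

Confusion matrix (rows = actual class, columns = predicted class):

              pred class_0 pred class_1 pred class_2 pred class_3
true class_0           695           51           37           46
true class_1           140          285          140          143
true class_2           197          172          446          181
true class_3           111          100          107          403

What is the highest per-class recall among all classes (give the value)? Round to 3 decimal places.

Per-class recall (TP/(TP+FN)):
  class_0: TP=695, FN=51+37+46=134 → 695/829 = 0.8384
  class_1: TP=285, FN=140+140+143=423 → 285/708 = 0.4025
  class_2: TP=446, FN=197+172+181=550 → 446/996 = 0.4478
  class_3: TP=403, FN=111+100+107=318 → 403/721 = 0.5589
Highest is class 'class_0' with recall = 0.838.

0.838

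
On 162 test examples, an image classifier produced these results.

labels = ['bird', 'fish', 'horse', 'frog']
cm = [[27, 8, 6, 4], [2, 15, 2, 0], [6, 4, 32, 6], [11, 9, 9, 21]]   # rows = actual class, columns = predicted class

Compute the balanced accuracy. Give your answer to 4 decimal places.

0.6190

Balanced accuracy = mean of per-class recall.
  bird: recall = 27/45 = 0.60000
  fish: recall = 15/19 = 0.78947
  horse: recall = 32/48 = 0.66667
  frog: recall = 21/50 = 0.42000
Mean = (0.60000 + 0.78947 + 0.66667 + 0.42000) / 4 = 0.6190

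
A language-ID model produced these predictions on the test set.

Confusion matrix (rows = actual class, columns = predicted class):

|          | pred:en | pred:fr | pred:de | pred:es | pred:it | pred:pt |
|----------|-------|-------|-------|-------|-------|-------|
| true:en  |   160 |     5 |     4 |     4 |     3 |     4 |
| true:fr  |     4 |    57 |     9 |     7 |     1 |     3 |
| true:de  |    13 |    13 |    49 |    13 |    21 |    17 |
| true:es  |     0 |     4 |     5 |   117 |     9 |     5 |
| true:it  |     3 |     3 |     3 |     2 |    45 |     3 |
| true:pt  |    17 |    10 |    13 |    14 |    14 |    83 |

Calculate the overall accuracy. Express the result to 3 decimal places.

Accuracy = trace / total = (160+57+49+117+45+83=511) / 737 = 511/737 = 0.693

0.693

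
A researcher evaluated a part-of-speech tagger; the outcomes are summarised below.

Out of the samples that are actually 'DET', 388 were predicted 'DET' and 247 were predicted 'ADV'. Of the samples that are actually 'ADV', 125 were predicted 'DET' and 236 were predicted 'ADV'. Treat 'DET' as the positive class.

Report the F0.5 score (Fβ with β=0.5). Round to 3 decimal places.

0.722

Fβ = (1+β²)·TP / ((1+β²)·TP + β²·FN + FP), with β²=1/4
= 1.25·388 / (1.25·388 + 0.25·247 + 125) = 0.722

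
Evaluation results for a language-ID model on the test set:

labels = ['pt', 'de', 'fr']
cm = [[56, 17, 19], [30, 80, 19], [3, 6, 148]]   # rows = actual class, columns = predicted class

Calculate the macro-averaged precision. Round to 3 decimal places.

Per-class precision (TP/(TP+FP)):
  pt: TP=56, FP=30+3=33 → 56/89 = 0.6292
  de: TP=80, FP=17+6=23 → 80/103 = 0.7767
  fr: TP=148, FP=19+19=38 → 148/186 = 0.7957
Macro-precision = mean = (0.6292 + 0.7767 + 0.7957) / 3 = 0.734

0.734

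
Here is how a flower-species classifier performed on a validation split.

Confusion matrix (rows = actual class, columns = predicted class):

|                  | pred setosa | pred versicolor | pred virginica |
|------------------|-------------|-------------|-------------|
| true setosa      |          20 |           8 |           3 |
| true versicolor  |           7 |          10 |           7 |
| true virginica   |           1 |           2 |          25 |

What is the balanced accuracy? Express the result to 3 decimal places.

0.652

Balanced accuracy = mean of per-class recall.
  setosa: recall = 20/31 = 0.6452
  versicolor: recall = 10/24 = 0.4167
  virginica: recall = 25/28 = 0.8929
Mean = (0.6452 + 0.4167 + 0.8929) / 3 = 0.652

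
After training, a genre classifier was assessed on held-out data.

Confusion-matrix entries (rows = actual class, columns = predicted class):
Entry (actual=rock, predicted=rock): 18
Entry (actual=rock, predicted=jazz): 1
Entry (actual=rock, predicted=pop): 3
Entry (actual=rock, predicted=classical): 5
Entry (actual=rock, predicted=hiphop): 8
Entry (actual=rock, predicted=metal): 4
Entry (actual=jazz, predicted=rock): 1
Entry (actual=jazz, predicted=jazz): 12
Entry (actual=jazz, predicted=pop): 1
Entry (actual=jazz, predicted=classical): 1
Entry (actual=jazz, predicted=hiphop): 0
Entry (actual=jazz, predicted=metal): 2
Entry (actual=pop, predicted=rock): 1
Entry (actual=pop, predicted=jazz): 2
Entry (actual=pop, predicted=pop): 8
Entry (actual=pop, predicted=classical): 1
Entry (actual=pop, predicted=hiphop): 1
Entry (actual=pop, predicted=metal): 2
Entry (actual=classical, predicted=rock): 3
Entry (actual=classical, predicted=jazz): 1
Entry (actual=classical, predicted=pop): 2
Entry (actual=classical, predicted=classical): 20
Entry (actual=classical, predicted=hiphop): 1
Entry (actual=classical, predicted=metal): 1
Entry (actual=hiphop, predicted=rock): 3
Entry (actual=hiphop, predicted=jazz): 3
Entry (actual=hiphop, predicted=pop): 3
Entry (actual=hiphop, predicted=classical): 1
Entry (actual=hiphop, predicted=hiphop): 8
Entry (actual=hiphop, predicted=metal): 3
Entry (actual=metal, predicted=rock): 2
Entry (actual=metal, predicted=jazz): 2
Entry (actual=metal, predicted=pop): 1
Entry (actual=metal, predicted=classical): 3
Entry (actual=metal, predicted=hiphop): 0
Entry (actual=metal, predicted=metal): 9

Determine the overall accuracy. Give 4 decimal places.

0.5474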